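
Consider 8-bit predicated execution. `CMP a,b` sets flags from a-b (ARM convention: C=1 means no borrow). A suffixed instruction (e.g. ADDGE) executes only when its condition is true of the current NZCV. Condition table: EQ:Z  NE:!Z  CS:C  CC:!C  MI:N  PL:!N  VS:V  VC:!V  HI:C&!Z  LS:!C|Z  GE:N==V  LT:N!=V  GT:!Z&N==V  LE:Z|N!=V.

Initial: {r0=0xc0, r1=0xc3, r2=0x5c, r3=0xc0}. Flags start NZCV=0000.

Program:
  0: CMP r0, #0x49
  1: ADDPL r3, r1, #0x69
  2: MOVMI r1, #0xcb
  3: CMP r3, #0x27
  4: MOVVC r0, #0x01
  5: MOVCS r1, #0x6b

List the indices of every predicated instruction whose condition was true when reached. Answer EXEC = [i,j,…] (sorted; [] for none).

EXEC = [1,4,5]

[0] flags=0011 → (cmp)
[1] flags=0011 PL?T → r3=0x2c
[2] flags=0011 MI?F → skip
[3] flags=0010 → (cmp)
[4] flags=0010 VC?T → r0=0x01
[5] flags=0010 CS?T → r1=0x6b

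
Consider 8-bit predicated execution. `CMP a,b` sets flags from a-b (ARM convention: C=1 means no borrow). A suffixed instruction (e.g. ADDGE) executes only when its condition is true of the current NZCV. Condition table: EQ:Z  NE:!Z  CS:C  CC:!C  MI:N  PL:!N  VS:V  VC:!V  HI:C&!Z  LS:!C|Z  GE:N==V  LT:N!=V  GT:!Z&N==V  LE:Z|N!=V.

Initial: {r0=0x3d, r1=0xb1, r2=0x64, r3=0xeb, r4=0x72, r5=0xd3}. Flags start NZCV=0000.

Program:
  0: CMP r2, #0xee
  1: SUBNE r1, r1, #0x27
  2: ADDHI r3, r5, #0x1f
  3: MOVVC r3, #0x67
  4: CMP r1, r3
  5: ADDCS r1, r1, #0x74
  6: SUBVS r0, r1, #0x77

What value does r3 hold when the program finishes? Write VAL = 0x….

[0] flags=0000 → (cmp)
[1] flags=0000 NE?T → r1=0x8a
[2] flags=0000 HI?F → skip
[3] flags=0000 VC?T → r3=0x67
[4] flags=0011 → (cmp)
[5] flags=0011 CS?T → r1=0xfe
[6] flags=0011 VS?T → r0=0x87

VAL = 0x67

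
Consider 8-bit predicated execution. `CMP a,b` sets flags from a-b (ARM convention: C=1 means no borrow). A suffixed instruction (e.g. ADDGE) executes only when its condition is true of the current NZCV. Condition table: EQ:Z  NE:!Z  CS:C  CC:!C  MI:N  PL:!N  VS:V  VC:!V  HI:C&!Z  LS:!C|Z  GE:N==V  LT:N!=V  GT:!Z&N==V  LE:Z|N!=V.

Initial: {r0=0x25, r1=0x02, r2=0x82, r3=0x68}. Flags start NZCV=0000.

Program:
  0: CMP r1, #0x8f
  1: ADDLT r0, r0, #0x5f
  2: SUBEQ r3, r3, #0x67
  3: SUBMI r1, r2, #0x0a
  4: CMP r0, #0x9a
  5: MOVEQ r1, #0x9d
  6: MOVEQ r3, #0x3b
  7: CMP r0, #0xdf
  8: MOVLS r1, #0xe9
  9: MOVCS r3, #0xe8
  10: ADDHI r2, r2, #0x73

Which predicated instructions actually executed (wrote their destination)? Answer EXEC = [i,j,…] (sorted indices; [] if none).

EXEC = [8]

0: ✓ CMP  NZCV=0000
1: · ADDLT
2: · SUBEQ
3: · SUBMI
4: ✓ CMP  NZCV=1001
5: · MOVEQ
6: · MOVEQ
7: ✓ CMP  NZCV=0000
8: ✓ MOVLS  r1←0xe9
9: · MOVCS
10: · ADDHI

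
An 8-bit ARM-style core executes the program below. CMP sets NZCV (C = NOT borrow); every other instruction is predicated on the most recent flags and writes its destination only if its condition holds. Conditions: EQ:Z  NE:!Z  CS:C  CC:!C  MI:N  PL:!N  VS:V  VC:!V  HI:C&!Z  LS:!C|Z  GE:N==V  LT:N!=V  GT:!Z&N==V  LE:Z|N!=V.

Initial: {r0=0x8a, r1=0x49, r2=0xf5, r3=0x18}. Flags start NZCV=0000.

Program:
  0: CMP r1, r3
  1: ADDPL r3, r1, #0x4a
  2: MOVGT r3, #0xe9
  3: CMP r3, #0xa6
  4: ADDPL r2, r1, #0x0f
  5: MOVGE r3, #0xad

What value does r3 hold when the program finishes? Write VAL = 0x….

VAL = 0xad

0: ✓ CMP  NZCV=0010
1: ✓ ADDPL  r3←0x93
2: ✓ MOVGT  r3←0xe9
3: ✓ CMP  NZCV=0010
4: ✓ ADDPL  r2←0x58
5: ✓ MOVGE  r3←0xad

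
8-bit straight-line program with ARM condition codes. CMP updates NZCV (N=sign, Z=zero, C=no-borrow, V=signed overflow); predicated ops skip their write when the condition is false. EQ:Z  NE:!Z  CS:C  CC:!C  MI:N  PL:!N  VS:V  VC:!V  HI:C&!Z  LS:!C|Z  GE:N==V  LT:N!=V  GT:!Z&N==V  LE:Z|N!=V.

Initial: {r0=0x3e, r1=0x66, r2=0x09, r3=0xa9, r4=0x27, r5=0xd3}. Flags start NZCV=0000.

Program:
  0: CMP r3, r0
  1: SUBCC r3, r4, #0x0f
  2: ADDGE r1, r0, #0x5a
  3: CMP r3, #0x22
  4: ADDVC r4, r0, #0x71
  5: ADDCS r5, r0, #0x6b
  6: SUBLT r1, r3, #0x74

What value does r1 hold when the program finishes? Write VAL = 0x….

VAL = 0x35

0: ✓ CMP  NZCV=0011
1: · SUBCC
2: · ADDGE
3: ✓ CMP  NZCV=1010
4: ✓ ADDVC  r4←0xaf
5: ✓ ADDCS  r5←0xa9
6: ✓ SUBLT  r1←0x35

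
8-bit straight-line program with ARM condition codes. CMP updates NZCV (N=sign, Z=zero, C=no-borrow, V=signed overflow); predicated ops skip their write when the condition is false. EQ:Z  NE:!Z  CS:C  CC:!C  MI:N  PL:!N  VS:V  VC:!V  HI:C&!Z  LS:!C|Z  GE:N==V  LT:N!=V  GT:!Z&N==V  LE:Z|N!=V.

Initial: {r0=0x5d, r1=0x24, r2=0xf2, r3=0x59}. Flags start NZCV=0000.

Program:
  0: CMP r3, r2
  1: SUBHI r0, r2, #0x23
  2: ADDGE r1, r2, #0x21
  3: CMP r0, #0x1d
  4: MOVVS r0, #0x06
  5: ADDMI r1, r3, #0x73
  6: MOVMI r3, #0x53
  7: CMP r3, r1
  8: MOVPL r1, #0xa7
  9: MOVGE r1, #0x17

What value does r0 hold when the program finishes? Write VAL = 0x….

VAL = 0x5d

[0] flags=0000 → (cmp)
[1] flags=0000 HI?F → skip
[2] flags=0000 GE?T → r1=0x13
[3] flags=0010 → (cmp)
[4] flags=0010 VS?F → skip
[5] flags=0010 MI?F → skip
[6] flags=0010 MI?F → skip
[7] flags=0010 → (cmp)
[8] flags=0010 PL?T → r1=0xa7
[9] flags=0010 GE?T → r1=0x17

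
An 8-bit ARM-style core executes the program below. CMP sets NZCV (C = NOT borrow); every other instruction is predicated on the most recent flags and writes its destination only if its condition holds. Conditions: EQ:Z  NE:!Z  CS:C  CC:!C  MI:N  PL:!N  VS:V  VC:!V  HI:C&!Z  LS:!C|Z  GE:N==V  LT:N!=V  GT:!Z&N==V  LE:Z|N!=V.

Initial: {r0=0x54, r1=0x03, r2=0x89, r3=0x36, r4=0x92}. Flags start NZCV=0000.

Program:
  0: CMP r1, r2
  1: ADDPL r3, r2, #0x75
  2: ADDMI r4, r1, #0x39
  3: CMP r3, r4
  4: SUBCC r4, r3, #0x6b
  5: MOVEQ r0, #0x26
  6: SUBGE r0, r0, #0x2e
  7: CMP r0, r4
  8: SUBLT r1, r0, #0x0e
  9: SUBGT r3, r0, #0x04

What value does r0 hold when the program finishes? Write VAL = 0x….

[0] flags=0000 → (cmp)
[1] flags=0000 PL?T → r3=0xfe
[2] flags=0000 MI?F → skip
[3] flags=0010 → (cmp)
[4] flags=0010 CC?F → skip
[5] flags=0010 EQ?F → skip
[6] flags=0010 GE?T → r0=0x26
[7] flags=1001 → (cmp)
[8] flags=1001 LT?F → skip
[9] flags=1001 GT?T → r3=0x22

VAL = 0x26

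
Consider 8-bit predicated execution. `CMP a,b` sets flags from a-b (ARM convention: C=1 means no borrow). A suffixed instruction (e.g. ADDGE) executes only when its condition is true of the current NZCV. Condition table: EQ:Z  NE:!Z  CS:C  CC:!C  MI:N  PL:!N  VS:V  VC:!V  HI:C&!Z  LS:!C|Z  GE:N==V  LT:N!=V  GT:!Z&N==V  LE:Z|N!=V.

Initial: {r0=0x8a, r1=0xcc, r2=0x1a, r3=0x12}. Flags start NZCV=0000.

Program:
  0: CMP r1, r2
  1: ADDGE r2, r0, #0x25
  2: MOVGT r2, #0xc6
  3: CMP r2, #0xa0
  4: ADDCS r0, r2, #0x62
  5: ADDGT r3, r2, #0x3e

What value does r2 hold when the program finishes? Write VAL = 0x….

[0] flags=1010 → (cmp)
[1] flags=1010 GE?F → skip
[2] flags=1010 GT?F → skip
[3] flags=0000 → (cmp)
[4] flags=0000 CS?F → skip
[5] flags=0000 GT?T → r3=0x58

VAL = 0x1a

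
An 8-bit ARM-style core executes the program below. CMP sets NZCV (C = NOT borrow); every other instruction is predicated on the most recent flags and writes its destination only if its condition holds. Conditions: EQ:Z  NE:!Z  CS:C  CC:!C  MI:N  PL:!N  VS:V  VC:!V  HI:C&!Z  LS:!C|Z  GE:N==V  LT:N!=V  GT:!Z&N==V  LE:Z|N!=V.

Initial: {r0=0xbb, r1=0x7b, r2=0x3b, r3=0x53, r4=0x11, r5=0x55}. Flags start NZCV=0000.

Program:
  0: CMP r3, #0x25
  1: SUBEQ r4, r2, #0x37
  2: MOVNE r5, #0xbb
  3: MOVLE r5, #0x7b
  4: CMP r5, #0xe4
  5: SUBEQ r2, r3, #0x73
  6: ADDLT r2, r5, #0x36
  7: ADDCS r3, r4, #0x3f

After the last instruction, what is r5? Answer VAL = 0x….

VAL = 0xbb

0: ✓ CMP  NZCV=0010
1: · SUBEQ
2: ✓ MOVNE  r5←0xbb
3: · MOVLE
4: ✓ CMP  NZCV=1000
5: · SUBEQ
6: ✓ ADDLT  r2←0xf1
7: · ADDCS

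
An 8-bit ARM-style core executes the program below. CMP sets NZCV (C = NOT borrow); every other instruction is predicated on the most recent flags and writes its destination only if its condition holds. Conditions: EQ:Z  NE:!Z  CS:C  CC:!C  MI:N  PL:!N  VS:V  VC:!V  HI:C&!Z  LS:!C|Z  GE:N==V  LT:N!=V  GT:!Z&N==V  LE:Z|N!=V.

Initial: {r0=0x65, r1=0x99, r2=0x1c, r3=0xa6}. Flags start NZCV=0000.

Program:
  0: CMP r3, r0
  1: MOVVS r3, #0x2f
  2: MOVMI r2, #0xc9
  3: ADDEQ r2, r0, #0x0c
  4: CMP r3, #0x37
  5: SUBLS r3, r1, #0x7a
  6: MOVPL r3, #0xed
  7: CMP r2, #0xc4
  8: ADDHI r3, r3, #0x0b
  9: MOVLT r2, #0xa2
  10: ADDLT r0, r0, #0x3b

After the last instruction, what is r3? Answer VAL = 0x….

0: ✓ CMP  NZCV=0011
1: ✓ MOVVS  r3←0x2f
2: · MOVMI
3: · ADDEQ
4: ✓ CMP  NZCV=1000
5: ✓ SUBLS  r3←0x1f
6: · MOVPL
7: ✓ CMP  NZCV=0000
8: · ADDHI
9: · MOVLT
10: · ADDLT

VAL = 0x1f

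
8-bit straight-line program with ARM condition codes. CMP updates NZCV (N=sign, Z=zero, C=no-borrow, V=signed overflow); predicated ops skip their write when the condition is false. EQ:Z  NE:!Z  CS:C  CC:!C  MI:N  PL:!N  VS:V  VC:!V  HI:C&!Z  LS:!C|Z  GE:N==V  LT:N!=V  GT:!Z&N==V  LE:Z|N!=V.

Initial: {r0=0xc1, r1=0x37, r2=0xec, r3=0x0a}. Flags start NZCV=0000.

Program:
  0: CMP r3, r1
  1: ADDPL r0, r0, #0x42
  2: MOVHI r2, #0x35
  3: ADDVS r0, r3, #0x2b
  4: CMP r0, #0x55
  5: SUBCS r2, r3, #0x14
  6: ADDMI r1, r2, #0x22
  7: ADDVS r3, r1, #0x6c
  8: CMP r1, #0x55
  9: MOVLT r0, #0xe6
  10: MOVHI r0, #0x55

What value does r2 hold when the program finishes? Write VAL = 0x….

[0] flags=1000 → (cmp)
[1] flags=1000 PL?F → skip
[2] flags=1000 HI?F → skip
[3] flags=1000 VS?F → skip
[4] flags=0011 → (cmp)
[5] flags=0011 CS?T → r2=0xf6
[6] flags=0011 MI?F → skip
[7] flags=0011 VS?T → r3=0xa3
[8] flags=1000 → (cmp)
[9] flags=1000 LT?T → r0=0xe6
[10] flags=1000 HI?F → skip

VAL = 0xf6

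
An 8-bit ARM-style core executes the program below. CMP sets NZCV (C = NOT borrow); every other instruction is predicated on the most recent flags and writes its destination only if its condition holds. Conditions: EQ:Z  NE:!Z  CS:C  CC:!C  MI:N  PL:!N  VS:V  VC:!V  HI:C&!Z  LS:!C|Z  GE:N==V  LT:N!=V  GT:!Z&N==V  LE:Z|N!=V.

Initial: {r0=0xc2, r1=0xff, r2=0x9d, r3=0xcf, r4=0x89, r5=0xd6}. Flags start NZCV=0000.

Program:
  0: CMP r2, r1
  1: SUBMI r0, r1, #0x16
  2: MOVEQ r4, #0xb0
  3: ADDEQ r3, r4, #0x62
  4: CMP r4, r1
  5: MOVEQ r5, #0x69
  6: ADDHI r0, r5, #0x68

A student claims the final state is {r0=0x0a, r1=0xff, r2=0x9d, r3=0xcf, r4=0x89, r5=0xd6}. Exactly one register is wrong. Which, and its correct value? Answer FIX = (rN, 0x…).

FIX = (r0, 0xe9)

0: ✓ CMP  NZCV=1000
1: ✓ SUBMI  r0←0xe9
2: · MOVEQ
3: · ADDEQ
4: ✓ CMP  NZCV=1000
5: · MOVEQ
6: · ADDHI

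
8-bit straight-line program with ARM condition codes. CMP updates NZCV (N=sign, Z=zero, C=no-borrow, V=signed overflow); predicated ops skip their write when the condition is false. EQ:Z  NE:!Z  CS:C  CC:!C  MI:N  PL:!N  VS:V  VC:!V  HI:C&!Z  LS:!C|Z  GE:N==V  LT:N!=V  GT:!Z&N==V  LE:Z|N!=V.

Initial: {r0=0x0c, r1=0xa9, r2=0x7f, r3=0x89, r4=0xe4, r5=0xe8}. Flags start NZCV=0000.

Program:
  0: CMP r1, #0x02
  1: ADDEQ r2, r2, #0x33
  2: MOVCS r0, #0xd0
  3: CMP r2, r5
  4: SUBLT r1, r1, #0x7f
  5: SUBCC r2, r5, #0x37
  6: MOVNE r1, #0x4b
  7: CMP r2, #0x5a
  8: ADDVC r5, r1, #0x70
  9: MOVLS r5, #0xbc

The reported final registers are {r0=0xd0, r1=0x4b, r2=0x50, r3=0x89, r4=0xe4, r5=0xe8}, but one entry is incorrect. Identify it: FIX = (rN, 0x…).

FIX = (r2, 0xb1)

0: ✓ CMP  NZCV=1010
1: · ADDEQ
2: ✓ MOVCS  r0←0xd0
3: ✓ CMP  NZCV=1001
4: · SUBLT
5: ✓ SUBCC  r2←0xb1
6: ✓ MOVNE  r1←0x4b
7: ✓ CMP  NZCV=0011
8: · ADDVC
9: · MOVLS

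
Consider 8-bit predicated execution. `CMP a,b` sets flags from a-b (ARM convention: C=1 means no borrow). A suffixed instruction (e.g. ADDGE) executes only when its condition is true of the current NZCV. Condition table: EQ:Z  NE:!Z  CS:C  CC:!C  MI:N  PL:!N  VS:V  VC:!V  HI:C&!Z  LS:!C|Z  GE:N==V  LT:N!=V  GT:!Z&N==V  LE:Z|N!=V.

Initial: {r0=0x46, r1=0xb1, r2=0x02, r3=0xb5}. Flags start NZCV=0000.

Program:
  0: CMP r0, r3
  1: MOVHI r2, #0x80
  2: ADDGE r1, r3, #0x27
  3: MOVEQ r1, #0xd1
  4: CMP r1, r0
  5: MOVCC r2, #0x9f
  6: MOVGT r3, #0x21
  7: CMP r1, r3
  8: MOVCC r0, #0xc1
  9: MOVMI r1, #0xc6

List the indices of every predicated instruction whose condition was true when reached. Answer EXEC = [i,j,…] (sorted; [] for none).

0: ✓ CMP  NZCV=1001
1: · MOVHI
2: ✓ ADDGE  r1←0xdc
3: · MOVEQ
4: ✓ CMP  NZCV=1010
5: · MOVCC
6: · MOVGT
7: ✓ CMP  NZCV=0010
8: · MOVCC
9: · MOVMI

EXEC = [2]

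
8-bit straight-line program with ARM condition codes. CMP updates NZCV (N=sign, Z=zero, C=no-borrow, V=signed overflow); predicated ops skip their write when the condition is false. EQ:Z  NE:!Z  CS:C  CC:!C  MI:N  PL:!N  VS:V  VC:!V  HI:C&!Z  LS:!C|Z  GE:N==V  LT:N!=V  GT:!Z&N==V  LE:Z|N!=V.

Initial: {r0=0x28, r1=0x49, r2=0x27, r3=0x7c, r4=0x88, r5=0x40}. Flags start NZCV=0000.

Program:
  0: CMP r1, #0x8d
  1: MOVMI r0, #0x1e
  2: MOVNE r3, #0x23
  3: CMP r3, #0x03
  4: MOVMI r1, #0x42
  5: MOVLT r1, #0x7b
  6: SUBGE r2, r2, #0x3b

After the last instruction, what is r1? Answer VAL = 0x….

VAL = 0x49

[0] flags=1001 → (cmp)
[1] flags=1001 MI?T → r0=0x1e
[2] flags=1001 NE?T → r3=0x23
[3] flags=0010 → (cmp)
[4] flags=0010 MI?F → skip
[5] flags=0010 LT?F → skip
[6] flags=0010 GE?T → r2=0xec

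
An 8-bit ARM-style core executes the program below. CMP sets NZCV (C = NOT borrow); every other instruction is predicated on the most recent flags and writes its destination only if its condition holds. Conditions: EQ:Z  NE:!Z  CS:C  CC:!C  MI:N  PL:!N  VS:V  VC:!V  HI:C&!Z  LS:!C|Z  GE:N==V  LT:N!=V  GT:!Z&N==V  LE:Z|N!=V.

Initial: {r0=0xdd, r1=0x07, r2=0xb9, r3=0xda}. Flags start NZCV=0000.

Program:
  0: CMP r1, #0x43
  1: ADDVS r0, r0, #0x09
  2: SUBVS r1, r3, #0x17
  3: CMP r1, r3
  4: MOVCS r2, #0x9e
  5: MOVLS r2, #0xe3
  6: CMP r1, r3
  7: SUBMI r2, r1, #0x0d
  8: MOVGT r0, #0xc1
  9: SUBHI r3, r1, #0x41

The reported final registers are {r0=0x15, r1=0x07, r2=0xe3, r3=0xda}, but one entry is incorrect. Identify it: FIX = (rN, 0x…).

0: ✓ CMP  NZCV=1000
1: · ADDVS
2: · SUBVS
3: ✓ CMP  NZCV=0000
4: · MOVCS
5: ✓ MOVLS  r2←0xe3
6: ✓ CMP  NZCV=0000
7: · SUBMI
8: ✓ MOVGT  r0←0xc1
9: · SUBHI

FIX = (r0, 0xc1)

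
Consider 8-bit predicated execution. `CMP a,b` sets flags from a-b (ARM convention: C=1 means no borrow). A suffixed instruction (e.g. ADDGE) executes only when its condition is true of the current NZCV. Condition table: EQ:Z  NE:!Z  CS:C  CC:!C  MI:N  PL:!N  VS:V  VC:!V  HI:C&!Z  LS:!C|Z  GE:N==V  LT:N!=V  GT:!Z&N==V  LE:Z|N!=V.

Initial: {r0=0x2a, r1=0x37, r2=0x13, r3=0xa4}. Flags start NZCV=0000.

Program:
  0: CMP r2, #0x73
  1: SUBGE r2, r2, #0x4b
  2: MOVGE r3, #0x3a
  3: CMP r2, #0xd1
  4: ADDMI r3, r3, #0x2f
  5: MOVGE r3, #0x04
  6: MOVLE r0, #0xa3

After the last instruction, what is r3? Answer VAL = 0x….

[0] flags=1000 → (cmp)
[1] flags=1000 GE?F → skip
[2] flags=1000 GE?F → skip
[3] flags=0000 → (cmp)
[4] flags=0000 MI?F → skip
[5] flags=0000 GE?T → r3=0x04
[6] flags=0000 LE?F → skip

VAL = 0x04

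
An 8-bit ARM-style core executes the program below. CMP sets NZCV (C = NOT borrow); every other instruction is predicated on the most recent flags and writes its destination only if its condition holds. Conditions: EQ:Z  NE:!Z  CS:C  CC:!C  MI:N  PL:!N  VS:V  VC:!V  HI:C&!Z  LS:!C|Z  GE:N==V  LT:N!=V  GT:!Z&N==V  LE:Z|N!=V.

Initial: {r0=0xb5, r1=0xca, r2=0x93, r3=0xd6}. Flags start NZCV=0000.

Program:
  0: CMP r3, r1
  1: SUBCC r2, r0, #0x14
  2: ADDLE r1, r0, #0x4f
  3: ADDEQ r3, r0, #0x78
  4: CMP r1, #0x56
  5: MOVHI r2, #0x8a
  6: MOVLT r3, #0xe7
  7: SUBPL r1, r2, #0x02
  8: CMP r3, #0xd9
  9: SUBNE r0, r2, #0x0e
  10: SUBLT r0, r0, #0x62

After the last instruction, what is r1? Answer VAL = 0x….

0: ✓ CMP  NZCV=0010
1: · SUBCC
2: · ADDLE
3: · ADDEQ
4: ✓ CMP  NZCV=0011
5: ✓ MOVHI  r2←0x8a
6: ✓ MOVLT  r3←0xe7
7: ✓ SUBPL  r1←0x88
8: ✓ CMP  NZCV=0010
9: ✓ SUBNE  r0←0x7c
10: · SUBLT

VAL = 0x88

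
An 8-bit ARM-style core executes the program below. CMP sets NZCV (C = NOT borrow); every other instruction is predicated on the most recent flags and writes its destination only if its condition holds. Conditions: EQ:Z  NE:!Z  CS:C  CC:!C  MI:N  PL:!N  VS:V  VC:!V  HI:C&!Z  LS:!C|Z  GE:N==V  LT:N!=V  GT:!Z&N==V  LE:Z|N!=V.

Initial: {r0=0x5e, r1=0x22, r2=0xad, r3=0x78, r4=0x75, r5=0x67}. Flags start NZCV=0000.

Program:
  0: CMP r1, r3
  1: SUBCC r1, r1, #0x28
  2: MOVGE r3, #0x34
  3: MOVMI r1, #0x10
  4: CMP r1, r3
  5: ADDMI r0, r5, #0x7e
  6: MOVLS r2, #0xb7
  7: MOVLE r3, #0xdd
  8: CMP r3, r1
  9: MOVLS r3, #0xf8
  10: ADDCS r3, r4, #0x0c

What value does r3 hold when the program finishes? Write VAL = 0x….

0: ✓ CMP  NZCV=1000
1: ✓ SUBCC  r1←0xfa
2: · MOVGE
3: ✓ MOVMI  r1←0x10
4: ✓ CMP  NZCV=1000
5: ✓ ADDMI  r0←0xe5
6: ✓ MOVLS  r2←0xb7
7: ✓ MOVLE  r3←0xdd
8: ✓ CMP  NZCV=1010
9: · MOVLS
10: ✓ ADDCS  r3←0x81

VAL = 0x81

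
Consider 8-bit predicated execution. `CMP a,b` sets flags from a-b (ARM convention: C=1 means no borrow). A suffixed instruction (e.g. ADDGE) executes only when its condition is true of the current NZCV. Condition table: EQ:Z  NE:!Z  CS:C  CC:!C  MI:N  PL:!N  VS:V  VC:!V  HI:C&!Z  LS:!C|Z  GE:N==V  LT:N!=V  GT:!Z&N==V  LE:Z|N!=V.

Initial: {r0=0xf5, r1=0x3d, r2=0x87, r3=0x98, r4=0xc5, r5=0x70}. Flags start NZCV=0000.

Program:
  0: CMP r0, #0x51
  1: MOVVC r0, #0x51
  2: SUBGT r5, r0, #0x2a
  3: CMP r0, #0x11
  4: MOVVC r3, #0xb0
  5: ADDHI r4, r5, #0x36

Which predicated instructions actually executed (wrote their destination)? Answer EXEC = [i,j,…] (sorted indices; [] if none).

EXEC = [1,4,5]

[0] flags=1010 → (cmp)
[1] flags=1010 VC?T → r0=0x51
[2] flags=1010 GT?F → skip
[3] flags=0010 → (cmp)
[4] flags=0010 VC?T → r3=0xb0
[5] flags=0010 HI?T → r4=0xa6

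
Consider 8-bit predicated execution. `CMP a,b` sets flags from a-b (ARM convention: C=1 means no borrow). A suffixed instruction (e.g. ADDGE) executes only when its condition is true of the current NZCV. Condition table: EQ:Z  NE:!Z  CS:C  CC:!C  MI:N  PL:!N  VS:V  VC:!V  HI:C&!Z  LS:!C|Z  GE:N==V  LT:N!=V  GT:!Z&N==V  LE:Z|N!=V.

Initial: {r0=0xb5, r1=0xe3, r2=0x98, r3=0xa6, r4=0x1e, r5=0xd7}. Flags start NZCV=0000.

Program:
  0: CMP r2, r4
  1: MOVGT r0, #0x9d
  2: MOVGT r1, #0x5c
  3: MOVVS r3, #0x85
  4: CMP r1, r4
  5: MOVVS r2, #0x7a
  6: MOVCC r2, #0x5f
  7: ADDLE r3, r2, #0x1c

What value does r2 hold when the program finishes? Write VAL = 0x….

VAL = 0x98

[0] flags=0011 → (cmp)
[1] flags=0011 GT?F → skip
[2] flags=0011 GT?F → skip
[3] flags=0011 VS?T → r3=0x85
[4] flags=1010 → (cmp)
[5] flags=1010 VS?F → skip
[6] flags=1010 CC?F → skip
[7] flags=1010 LE?T → r3=0xb4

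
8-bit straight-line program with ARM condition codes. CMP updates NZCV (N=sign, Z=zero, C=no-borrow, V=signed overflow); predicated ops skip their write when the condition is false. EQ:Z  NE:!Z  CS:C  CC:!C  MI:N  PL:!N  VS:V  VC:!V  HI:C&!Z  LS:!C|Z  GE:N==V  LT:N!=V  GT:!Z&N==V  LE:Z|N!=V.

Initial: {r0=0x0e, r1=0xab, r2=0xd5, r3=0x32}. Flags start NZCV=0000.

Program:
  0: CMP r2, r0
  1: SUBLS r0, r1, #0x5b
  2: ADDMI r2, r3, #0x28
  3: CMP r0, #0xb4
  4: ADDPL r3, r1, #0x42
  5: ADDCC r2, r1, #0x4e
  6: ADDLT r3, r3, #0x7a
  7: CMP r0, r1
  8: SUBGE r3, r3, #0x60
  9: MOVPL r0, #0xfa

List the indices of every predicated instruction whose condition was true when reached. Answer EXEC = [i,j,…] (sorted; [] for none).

[0] flags=1010 → (cmp)
[1] flags=1010 LS?F → skip
[2] flags=1010 MI?T → r2=0x5a
[3] flags=0000 → (cmp)
[4] flags=0000 PL?T → r3=0xed
[5] flags=0000 CC?T → r2=0xf9
[6] flags=0000 LT?F → skip
[7] flags=0000 → (cmp)
[8] flags=0000 GE?T → r3=0x8d
[9] flags=0000 PL?T → r0=0xfa

EXEC = [2,4,5,8,9]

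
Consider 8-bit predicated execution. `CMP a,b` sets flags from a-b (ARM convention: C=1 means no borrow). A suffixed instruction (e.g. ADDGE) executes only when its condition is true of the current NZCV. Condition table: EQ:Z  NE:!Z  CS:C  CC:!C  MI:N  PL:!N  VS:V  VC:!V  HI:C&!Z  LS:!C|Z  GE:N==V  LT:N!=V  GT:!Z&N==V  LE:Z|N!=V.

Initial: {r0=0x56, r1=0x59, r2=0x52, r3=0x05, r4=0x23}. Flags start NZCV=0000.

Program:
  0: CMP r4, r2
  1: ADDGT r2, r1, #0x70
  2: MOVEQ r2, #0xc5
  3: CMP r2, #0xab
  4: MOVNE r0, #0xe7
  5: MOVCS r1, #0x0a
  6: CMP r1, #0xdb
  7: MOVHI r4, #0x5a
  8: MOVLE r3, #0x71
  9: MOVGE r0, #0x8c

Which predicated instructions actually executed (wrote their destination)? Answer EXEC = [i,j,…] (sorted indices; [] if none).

[0] flags=1000 → (cmp)
[1] flags=1000 GT?F → skip
[2] flags=1000 EQ?F → skip
[3] flags=1001 → (cmp)
[4] flags=1001 NE?T → r0=0xe7
[5] flags=1001 CS?F → skip
[6] flags=0000 → (cmp)
[7] flags=0000 HI?F → skip
[8] flags=0000 LE?F → skip
[9] flags=0000 GE?T → r0=0x8c

EXEC = [4,9]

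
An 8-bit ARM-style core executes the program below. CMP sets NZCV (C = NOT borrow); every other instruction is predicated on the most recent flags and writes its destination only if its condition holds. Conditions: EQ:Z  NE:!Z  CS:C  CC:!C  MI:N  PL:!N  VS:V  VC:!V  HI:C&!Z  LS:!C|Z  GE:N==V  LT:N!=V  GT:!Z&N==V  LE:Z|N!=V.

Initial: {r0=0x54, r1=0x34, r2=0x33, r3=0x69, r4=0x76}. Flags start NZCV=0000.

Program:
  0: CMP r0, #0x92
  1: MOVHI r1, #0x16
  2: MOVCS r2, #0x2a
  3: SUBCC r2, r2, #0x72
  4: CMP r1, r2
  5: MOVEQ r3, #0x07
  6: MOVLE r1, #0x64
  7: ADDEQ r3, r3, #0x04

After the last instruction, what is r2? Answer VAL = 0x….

0: ✓ CMP  NZCV=1001
1: · MOVHI
2: · MOVCS
3: ✓ SUBCC  r2←0xc1
4: ✓ CMP  NZCV=0000
5: · MOVEQ
6: · MOVLE
7: · ADDEQ

VAL = 0xc1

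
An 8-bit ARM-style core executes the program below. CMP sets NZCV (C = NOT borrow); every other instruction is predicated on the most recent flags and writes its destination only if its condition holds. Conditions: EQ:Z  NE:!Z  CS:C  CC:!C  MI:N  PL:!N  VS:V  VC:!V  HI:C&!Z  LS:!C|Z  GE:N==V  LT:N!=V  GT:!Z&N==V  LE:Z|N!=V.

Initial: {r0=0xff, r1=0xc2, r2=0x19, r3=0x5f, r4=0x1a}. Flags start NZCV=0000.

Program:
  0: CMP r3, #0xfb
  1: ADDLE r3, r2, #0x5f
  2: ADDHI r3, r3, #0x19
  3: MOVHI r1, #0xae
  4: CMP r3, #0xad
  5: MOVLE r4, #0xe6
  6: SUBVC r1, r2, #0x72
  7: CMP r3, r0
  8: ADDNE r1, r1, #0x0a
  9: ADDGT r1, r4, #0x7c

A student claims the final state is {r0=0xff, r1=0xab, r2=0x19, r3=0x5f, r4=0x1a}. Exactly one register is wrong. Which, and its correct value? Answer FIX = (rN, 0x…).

0: ✓ CMP  NZCV=0000
1: · ADDLE
2: · ADDHI
3: · MOVHI
4: ✓ CMP  NZCV=1001
5: · MOVLE
6: · SUBVC
7: ✓ CMP  NZCV=0000
8: ✓ ADDNE  r1←0xcc
9: ✓ ADDGT  r1←0x96

FIX = (r1, 0x96)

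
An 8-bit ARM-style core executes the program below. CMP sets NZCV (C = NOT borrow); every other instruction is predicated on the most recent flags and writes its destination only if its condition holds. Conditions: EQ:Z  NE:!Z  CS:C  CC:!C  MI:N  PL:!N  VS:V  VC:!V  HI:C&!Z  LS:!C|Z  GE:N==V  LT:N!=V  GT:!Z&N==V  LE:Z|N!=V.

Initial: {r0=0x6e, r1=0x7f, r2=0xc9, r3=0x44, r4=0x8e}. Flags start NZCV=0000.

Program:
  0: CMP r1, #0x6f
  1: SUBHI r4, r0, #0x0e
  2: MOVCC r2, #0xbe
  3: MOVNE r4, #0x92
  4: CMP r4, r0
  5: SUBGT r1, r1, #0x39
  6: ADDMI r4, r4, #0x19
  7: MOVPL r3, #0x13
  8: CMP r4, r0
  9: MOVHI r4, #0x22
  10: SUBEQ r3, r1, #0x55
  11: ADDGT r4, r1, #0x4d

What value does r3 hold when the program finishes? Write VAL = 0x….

[0] flags=0010 → (cmp)
[1] flags=0010 HI?T → r4=0x60
[2] flags=0010 CC?F → skip
[3] flags=0010 NE?T → r4=0x92
[4] flags=0011 → (cmp)
[5] flags=0011 GT?F → skip
[6] flags=0011 MI?F → skip
[7] flags=0011 PL?T → r3=0x13
[8] flags=0011 → (cmp)
[9] flags=0011 HI?T → r4=0x22
[10] flags=0011 EQ?F → skip
[11] flags=0011 GT?F → skip

VAL = 0x13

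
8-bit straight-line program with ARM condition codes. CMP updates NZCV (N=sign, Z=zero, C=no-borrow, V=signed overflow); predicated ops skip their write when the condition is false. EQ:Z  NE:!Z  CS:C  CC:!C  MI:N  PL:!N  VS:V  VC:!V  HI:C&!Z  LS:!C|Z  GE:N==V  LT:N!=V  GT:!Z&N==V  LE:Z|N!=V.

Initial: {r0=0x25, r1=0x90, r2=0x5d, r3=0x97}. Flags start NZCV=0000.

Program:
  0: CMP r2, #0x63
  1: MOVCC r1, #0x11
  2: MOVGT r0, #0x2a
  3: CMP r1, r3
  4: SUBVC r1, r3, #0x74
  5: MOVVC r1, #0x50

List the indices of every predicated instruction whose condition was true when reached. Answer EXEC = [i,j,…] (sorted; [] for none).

EXEC = [1,4,5]

[0] flags=1000 → (cmp)
[1] flags=1000 CC?T → r1=0x11
[2] flags=1000 GT?F → skip
[3] flags=0000 → (cmp)
[4] flags=0000 VC?T → r1=0x23
[5] flags=0000 VC?T → r1=0x50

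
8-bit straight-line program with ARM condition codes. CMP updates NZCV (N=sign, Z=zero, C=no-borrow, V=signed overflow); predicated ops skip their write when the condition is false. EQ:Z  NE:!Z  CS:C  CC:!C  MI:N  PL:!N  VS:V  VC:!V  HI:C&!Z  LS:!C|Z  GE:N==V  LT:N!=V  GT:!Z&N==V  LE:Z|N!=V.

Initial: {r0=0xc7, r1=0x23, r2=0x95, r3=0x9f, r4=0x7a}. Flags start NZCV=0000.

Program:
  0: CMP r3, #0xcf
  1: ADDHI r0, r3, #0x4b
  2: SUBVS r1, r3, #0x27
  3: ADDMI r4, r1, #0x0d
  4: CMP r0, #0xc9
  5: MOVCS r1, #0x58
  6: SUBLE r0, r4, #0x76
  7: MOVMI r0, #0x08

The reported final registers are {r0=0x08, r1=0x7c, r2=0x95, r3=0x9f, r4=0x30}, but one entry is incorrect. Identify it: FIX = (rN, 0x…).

0: ✓ CMP  NZCV=1000
1: · ADDHI
2: · SUBVS
3: ✓ ADDMI  r4←0x30
4: ✓ CMP  NZCV=1000
5: · MOVCS
6: ✓ SUBLE  r0←0xba
7: ✓ MOVMI  r0←0x08

FIX = (r1, 0x23)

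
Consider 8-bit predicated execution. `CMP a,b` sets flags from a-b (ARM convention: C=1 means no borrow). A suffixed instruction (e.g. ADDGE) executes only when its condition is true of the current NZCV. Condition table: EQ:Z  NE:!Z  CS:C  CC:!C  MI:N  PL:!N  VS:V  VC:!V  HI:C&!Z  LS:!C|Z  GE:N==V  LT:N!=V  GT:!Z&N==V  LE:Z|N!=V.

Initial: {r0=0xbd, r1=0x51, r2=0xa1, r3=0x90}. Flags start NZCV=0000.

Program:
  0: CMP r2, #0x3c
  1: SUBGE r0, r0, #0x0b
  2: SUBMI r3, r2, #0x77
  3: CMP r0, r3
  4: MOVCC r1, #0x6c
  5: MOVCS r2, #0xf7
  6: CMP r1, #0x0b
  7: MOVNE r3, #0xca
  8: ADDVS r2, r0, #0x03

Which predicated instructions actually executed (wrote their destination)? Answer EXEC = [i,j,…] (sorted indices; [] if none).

[0] flags=0011 → (cmp)
[1] flags=0011 GE?F → skip
[2] flags=0011 MI?F → skip
[3] flags=0010 → (cmp)
[4] flags=0010 CC?F → skip
[5] flags=0010 CS?T → r2=0xf7
[6] flags=0010 → (cmp)
[7] flags=0010 NE?T → r3=0xca
[8] flags=0010 VS?F → skip

EXEC = [5,7]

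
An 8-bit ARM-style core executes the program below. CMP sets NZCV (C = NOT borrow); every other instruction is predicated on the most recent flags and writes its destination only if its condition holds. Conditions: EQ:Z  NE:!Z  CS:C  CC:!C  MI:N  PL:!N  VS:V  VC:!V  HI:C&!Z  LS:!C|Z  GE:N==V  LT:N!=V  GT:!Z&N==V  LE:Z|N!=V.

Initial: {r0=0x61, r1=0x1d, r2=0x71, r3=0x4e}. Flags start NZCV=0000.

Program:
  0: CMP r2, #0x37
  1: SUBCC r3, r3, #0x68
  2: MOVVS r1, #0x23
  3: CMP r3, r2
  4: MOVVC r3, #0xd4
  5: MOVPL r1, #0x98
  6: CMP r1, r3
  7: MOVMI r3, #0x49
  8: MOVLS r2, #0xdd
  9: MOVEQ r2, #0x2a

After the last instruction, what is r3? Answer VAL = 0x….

[0] flags=0010 → (cmp)
[1] flags=0010 CC?F → skip
[2] flags=0010 VS?F → skip
[3] flags=1000 → (cmp)
[4] flags=1000 VC?T → r3=0xd4
[5] flags=1000 PL?F → skip
[6] flags=0000 → (cmp)
[7] flags=0000 MI?F → skip
[8] flags=0000 LS?T → r2=0xdd
[9] flags=0000 EQ?F → skip

VAL = 0xd4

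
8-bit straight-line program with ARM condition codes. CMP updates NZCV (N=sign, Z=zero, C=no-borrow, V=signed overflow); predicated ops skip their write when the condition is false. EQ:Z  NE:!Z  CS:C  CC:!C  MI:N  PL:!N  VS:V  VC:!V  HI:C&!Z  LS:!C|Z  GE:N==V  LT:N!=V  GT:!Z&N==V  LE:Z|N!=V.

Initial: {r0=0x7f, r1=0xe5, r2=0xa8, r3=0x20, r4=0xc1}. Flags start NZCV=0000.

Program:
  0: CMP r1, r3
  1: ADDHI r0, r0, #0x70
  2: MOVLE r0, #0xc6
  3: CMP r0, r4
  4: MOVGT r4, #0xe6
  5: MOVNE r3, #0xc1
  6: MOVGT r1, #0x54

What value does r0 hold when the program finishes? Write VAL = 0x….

0: ✓ CMP  NZCV=1010
1: ✓ ADDHI  r0←0xef
2: ✓ MOVLE  r0←0xc6
3: ✓ CMP  NZCV=0010
4: ✓ MOVGT  r4←0xe6
5: ✓ MOVNE  r3←0xc1
6: ✓ MOVGT  r1←0x54

VAL = 0xc6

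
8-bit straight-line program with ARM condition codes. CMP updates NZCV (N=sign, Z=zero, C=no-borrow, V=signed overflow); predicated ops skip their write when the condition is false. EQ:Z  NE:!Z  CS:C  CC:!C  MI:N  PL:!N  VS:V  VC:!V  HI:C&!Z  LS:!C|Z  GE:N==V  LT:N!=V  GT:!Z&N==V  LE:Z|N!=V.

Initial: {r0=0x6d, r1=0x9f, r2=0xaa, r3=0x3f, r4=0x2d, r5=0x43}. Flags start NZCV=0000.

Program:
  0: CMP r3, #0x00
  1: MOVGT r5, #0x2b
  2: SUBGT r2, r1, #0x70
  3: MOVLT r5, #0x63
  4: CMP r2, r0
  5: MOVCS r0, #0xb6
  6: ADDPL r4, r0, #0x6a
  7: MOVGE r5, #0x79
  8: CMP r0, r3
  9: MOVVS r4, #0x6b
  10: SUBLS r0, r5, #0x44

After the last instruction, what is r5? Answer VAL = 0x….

VAL = 0x2b

[0] flags=0010 → (cmp)
[1] flags=0010 GT?T → r5=0x2b
[2] flags=0010 GT?T → r2=0x2f
[3] flags=0010 LT?F → skip
[4] flags=1000 → (cmp)
[5] flags=1000 CS?F → skip
[6] flags=1000 PL?F → skip
[7] flags=1000 GE?F → skip
[8] flags=0010 → (cmp)
[9] flags=0010 VS?F → skip
[10] flags=0010 LS?F → skip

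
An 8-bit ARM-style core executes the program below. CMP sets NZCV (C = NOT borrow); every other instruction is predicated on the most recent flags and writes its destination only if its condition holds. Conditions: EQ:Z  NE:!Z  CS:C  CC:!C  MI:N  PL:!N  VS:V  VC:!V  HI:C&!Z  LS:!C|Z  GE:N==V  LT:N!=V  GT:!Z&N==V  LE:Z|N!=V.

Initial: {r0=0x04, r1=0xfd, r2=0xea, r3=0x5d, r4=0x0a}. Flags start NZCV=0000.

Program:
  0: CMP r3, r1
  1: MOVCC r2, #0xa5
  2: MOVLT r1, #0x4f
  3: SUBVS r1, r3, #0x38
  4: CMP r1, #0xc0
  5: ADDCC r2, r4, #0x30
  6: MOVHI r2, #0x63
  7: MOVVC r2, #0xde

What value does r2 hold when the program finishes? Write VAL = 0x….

VAL = 0xde

[0] flags=0000 → (cmp)
[1] flags=0000 CC?T → r2=0xa5
[2] flags=0000 LT?F → skip
[3] flags=0000 VS?F → skip
[4] flags=0010 → (cmp)
[5] flags=0010 CC?F → skip
[6] flags=0010 HI?T → r2=0x63
[7] flags=0010 VC?T → r2=0xde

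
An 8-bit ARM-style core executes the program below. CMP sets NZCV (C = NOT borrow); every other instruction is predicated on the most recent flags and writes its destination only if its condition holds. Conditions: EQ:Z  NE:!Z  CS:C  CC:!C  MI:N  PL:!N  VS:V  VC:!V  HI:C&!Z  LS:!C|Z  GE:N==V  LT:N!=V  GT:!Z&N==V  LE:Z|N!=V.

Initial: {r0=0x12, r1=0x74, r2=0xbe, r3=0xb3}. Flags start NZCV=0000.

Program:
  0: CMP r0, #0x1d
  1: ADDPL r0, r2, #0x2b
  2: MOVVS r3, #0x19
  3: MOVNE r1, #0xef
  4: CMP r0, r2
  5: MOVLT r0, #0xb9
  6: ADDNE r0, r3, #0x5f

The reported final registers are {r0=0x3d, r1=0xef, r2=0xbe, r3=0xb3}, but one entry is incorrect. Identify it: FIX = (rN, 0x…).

FIX = (r0, 0x12)

[0] flags=1000 → (cmp)
[1] flags=1000 PL?F → skip
[2] flags=1000 VS?F → skip
[3] flags=1000 NE?T → r1=0xef
[4] flags=0000 → (cmp)
[5] flags=0000 LT?F → skip
[6] flags=0000 NE?T → r0=0x12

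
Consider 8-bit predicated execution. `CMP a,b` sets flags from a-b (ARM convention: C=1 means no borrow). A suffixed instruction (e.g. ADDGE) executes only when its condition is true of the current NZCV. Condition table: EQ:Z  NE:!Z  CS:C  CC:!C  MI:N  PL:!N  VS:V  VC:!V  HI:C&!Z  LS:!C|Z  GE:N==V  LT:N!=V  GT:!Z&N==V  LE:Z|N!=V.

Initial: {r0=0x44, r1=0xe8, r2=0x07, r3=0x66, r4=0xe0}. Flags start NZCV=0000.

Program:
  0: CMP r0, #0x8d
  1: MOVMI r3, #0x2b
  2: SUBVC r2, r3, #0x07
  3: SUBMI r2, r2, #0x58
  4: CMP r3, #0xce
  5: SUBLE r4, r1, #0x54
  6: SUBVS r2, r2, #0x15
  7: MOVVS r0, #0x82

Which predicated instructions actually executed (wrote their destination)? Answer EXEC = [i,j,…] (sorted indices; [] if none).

0: ✓ CMP  NZCV=1001
1: ✓ MOVMI  r3←0x2b
2: · SUBVC
3: ✓ SUBMI  r2←0xaf
4: ✓ CMP  NZCV=0000
5: · SUBLE
6: · SUBVS
7: · MOVVS

EXEC = [1,3]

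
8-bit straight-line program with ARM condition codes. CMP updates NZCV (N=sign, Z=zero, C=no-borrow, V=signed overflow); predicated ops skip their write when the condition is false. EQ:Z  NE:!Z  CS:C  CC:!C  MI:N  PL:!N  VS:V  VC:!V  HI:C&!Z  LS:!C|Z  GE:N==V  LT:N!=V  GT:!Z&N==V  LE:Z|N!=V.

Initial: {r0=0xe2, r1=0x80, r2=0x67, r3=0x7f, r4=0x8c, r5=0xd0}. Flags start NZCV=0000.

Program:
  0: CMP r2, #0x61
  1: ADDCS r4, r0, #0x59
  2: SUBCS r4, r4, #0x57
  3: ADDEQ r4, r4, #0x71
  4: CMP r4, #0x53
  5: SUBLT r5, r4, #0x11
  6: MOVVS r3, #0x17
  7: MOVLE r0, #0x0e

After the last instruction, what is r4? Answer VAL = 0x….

VAL = 0xe4

[0] flags=0010 → (cmp)
[1] flags=0010 CS?T → r4=0x3b
[2] flags=0010 CS?T → r4=0xe4
[3] flags=0010 EQ?F → skip
[4] flags=1010 → (cmp)
[5] flags=1010 LT?T → r5=0xd3
[6] flags=1010 VS?F → skip
[7] flags=1010 LE?T → r0=0x0e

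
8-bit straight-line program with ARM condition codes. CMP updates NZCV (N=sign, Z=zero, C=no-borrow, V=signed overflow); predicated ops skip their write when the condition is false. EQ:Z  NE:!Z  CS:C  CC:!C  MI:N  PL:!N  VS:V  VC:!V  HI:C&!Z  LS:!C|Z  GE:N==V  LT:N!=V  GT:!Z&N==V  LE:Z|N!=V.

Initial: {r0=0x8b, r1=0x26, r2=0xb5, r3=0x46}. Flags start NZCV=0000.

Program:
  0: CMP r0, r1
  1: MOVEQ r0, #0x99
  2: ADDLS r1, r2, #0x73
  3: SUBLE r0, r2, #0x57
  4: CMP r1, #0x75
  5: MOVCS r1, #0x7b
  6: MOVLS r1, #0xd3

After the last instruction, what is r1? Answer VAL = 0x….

VAL = 0xd3

[0] flags=0011 → (cmp)
[1] flags=0011 EQ?F → skip
[2] flags=0011 LS?F → skip
[3] flags=0011 LE?T → r0=0x5e
[4] flags=1000 → (cmp)
[5] flags=1000 CS?F → skip
[6] flags=1000 LS?T → r1=0xd3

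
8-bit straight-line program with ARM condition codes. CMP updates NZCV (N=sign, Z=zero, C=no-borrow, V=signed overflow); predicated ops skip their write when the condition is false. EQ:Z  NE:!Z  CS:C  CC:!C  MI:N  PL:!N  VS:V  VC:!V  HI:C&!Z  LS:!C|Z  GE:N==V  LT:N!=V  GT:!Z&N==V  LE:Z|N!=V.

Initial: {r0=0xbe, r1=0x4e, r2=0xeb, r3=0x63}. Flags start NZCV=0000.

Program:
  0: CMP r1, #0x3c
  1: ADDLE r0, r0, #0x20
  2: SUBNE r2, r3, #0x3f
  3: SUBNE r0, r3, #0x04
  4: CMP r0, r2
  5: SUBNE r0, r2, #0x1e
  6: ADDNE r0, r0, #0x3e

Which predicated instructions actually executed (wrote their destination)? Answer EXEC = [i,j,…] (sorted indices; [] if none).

EXEC = [2,3,5,6]

[0] flags=0010 → (cmp)
[1] flags=0010 LE?F → skip
[2] flags=0010 NE?T → r2=0x24
[3] flags=0010 NE?T → r0=0x5f
[4] flags=0010 → (cmp)
[5] flags=0010 NE?T → r0=0x06
[6] flags=0010 NE?T → r0=0x44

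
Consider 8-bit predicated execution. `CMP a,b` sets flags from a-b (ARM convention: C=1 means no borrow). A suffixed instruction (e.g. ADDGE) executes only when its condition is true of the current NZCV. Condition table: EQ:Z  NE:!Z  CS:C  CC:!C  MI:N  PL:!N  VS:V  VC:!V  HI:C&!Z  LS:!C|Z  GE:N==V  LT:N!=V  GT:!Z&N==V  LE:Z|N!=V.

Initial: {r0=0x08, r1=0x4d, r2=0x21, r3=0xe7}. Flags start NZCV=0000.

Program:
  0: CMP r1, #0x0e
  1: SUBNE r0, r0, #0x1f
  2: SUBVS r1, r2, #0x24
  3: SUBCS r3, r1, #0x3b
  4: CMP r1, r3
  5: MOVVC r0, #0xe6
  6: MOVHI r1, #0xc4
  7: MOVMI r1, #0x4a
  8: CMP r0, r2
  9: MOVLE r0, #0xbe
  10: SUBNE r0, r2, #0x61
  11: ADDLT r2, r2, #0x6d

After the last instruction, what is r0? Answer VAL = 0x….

VAL = 0xc0

0: ✓ CMP  NZCV=0010
1: ✓ SUBNE  r0←0xe9
2: · SUBVS
3: ✓ SUBCS  r3←0x12
4: ✓ CMP  NZCV=0010
5: ✓ MOVVC  r0←0xe6
6: ✓ MOVHI  r1←0xc4
7: · MOVMI
8: ✓ CMP  NZCV=1010
9: ✓ MOVLE  r0←0xbe
10: ✓ SUBNE  r0←0xc0
11: ✓ ADDLT  r2←0x8e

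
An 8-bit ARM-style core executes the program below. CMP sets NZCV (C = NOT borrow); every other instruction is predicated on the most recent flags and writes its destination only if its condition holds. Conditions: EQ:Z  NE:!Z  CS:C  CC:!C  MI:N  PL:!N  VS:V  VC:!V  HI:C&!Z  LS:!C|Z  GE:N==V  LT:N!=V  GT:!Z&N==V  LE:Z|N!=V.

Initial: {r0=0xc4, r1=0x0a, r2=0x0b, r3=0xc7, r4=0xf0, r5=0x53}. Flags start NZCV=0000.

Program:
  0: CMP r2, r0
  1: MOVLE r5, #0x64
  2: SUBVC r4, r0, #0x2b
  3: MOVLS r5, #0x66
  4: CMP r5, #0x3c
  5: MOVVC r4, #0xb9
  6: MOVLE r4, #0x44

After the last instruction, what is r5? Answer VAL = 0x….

VAL = 0x66

0: ✓ CMP  NZCV=0000
1: · MOVLE
2: ✓ SUBVC  r4←0x99
3: ✓ MOVLS  r5←0x66
4: ✓ CMP  NZCV=0010
5: ✓ MOVVC  r4←0xb9
6: · MOVLE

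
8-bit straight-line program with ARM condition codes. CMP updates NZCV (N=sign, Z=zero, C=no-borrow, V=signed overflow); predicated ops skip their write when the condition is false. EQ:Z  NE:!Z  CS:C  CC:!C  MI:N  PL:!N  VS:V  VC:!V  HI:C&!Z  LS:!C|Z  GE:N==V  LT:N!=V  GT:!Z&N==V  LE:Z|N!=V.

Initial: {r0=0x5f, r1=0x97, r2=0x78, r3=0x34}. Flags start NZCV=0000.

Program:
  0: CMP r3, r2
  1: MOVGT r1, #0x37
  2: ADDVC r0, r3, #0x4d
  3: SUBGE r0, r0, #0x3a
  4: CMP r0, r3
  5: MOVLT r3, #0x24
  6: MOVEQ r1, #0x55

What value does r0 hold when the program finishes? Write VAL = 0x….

VAL = 0x81

[0] flags=1000 → (cmp)
[1] flags=1000 GT?F → skip
[2] flags=1000 VC?T → r0=0x81
[3] flags=1000 GE?F → skip
[4] flags=0011 → (cmp)
[5] flags=0011 LT?T → r3=0x24
[6] flags=0011 EQ?F → skip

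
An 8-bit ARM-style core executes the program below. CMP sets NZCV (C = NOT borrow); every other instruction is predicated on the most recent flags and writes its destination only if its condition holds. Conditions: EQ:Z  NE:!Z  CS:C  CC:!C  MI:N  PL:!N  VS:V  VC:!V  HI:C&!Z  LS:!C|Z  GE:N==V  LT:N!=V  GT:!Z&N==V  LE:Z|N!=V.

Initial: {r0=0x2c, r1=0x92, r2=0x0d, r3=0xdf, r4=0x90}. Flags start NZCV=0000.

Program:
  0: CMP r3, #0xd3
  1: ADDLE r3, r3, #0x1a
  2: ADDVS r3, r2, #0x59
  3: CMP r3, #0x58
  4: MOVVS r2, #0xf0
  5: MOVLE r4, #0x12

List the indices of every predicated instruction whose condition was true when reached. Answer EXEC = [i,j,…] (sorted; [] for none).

EXEC = [5]

[0] flags=0010 → (cmp)
[1] flags=0010 LE?F → skip
[2] flags=0010 VS?F → skip
[3] flags=1010 → (cmp)
[4] flags=1010 VS?F → skip
[5] flags=1010 LE?T → r4=0x12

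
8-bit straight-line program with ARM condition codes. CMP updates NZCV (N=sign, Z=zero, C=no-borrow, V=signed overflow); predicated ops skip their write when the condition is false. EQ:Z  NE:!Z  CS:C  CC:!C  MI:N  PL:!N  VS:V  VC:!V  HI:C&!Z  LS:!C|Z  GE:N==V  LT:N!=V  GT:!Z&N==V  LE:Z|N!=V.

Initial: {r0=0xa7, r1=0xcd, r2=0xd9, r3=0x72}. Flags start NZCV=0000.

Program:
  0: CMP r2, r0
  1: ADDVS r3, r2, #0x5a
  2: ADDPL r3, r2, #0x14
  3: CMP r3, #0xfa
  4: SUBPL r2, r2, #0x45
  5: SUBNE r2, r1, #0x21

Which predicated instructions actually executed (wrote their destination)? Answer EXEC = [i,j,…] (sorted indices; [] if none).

EXEC = [2,5]

[0] flags=0010 → (cmp)
[1] flags=0010 VS?F → skip
[2] flags=0010 PL?T → r3=0xed
[3] flags=1000 → (cmp)
[4] flags=1000 PL?F → skip
[5] flags=1000 NE?T → r2=0xac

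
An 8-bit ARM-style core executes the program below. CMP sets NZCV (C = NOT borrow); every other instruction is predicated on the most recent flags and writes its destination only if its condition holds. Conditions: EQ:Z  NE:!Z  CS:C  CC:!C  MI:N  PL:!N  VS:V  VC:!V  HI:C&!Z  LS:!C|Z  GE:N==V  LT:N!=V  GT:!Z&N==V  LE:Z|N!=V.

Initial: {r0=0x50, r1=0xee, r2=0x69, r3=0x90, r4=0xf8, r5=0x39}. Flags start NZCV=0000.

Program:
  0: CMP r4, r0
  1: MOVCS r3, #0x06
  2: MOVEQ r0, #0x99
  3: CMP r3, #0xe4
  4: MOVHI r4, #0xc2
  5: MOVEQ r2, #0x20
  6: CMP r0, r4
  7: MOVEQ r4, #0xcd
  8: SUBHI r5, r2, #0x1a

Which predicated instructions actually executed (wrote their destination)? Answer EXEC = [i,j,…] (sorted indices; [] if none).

EXEC = [1]

[0] flags=1010 → (cmp)
[1] flags=1010 CS?T → r3=0x06
[2] flags=1010 EQ?F → skip
[3] flags=0000 → (cmp)
[4] flags=0000 HI?F → skip
[5] flags=0000 EQ?F → skip
[6] flags=0000 → (cmp)
[7] flags=0000 EQ?F → skip
[8] flags=0000 HI?F → skip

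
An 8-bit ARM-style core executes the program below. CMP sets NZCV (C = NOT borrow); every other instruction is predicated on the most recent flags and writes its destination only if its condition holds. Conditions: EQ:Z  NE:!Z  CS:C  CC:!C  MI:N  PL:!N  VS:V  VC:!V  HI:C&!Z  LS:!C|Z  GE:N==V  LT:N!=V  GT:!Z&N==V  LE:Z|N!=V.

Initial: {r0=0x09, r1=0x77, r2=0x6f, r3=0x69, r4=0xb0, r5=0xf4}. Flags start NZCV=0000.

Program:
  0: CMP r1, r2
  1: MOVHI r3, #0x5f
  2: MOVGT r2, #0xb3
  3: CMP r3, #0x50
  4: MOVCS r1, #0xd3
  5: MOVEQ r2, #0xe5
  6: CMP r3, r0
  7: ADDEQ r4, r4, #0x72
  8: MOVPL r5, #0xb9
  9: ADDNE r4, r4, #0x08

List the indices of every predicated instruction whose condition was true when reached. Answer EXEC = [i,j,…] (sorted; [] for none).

EXEC = [1,2,4,8,9]

[0] flags=0010 → (cmp)
[1] flags=0010 HI?T → r3=0x5f
[2] flags=0010 GT?T → r2=0xb3
[3] flags=0010 → (cmp)
[4] flags=0010 CS?T → r1=0xd3
[5] flags=0010 EQ?F → skip
[6] flags=0010 → (cmp)
[7] flags=0010 EQ?F → skip
[8] flags=0010 PL?T → r5=0xb9
[9] flags=0010 NE?T → r4=0xb8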